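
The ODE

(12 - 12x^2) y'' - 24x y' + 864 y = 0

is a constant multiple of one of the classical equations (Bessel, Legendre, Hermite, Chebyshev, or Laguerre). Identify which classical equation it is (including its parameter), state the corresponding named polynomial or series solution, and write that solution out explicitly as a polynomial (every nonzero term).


All three coefficients share the factor 12; dividing through by 12 gives  (1 - x^2) y'' - 2x y' + 72 y = 0.
This matches the Legendre equation (1 - x^2) y'' - 2x y' + n(n+1) y = 0 (note the -2x y' term) with n(n+1) = 72, so n = 8; the polynomial solution is P_8(x).
With y = sum_k a_k x^k, matching x^k gives (k+2)(k+1) a_{k+2} = [k(k+1) - n(n+1)] a_k = (k - 8)(k + 9) a_k. The right side vanishes at k = 8, so the series with the parity of 8 terminates at degree 8.
Standard normalization (P_n(1) = 1): leading coefficient (2n)!/(2^n (n!)^2) = 20922789888000/(256*1625702400) = 6435/128, so a_8 = 6435/128. Work downward with a_k = (k+1)(k+2) a_{k+2} / ((k - 8)(k + 9)):
  a_6 = (7)(8)(6435/128) / ((6 - 8)(6 + 9)) = (45045/16)/(-30) = -3003/32
  a_4 = (5)(6)(-3003/32) / ((4 - 8)(4 + 9)) = (-45045/16)/(-52) = 3465/64
  a_2 = (3)(4)(3465/64) / ((2 - 8)(2 + 9)) = (10395/16)/(-66) = -315/32
  a_0 = (1)(2)(-315/32) / ((0 - 8)(0 + 9)) = (-315/16)/(-72) = 35/128
Hence P_8(x) = 6435 x^8/128 - 3003 x^6/32 + 3465 x^4/64 - 315 x^2/32 + 35/128.

P_8(x); series = 6435 x^8/128 - 3003 x^6/32 + 3465 x^4/64 - 315 x^2/32 + 35/128


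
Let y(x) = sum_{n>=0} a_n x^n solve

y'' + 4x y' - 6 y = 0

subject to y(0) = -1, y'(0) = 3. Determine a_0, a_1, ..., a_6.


Ansatz: y(x) = sum_{n>=0} a_n x^n, so y'(x) = sum_{n>=1} n a_n x^(n-1) and y''(x) = sum_{n>=2} n(n-1) a_n x^(n-2).
Substitute into P(x) y'' + Q(x) y' + R(x) y = 0 with P(x) = 1, Q(x) = 4x, R(x) = -6, and match powers of x.
Initial conditions: a_0 = -1, a_1 = 3.
Setting the coefficient of each power of x to zero and solving order by order (substituting the coefficients already found):
  x^0: 2 a_2 - 6 a_0 = 0  ->  2 a_2 = 6 a_0 = -6  ->  a_2 = -3
  x^1: 6 a_3 - 2 a_1 = 0  ->  6 a_3 = 2 a_1 = 6  ->  a_3 = 1
  x^2: 12 a_4 + 2 a_2 = 0  ->  12 a_4 = -2 a_2 = 6  ->  a_4 = 1/2
  x^3: 20 a_5 + 6 a_3 = 0  ->  20 a_5 = -6 a_3 = -6  ->  a_5 = -3/10
  x^4: 30 a_6 + 10 a_4 = 0  ->  30 a_6 = -10 a_4 = -5  ->  a_6 = -1/6
Truncated series: y(x) = -1 + 3 x - 3 x^2 + x^3 + (1/2) x^4 - (3/10) x^5 - (1/6) x^6 + O(x^7).

a_0 = -1; a_1 = 3; a_2 = -3; a_3 = 1; a_4 = 1/2; a_5 = -3/10; a_6 = -1/6


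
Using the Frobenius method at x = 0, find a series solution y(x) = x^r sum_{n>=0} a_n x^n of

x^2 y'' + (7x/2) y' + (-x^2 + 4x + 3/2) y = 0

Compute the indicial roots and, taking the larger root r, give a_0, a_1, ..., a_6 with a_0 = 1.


Write in Frobenius form y'' + (p(x)/x) y' + (q(x)/x^2) y = 0:
  p(x) = 7/2,  q(x) = -x^2 + 4x + 3/2.
Indicial equation: r(r-1) + (7/2) r + (3/2) = 0 -> roots r_1 = -1, r_2 = -3/2.
Take r = r_1 = -1. Let y(x) = x^r sum_{n>=0} a_n x^n with a_0 = 1.
Substitute y = x^r sum a_n x^n and match x^{r+n}. The recurrence is
  D(n) a_n + 4 a_{n-1} - 1 a_{n-2} = 0,  where D(n) = (r+n)(r+n-1) + (7/2)(r+n) + (3/2).
  a_n = [-4 a_{n-1} + 1 a_{n-2}] / D(n).
Since the indicial polynomial factors as (r - r_1)(r - r_2), D(n) = (r_1 + n - r_1)(r_1 + n - r_2) = n(n + 1/2).
Evaluating step by step (a_0 = 1):
  n = 1: D(1) = 1(1 + 1/2) = 3/2; numerator = -4(1) = -4; a_1 = (-4)/(3/2) = -8/3
  n = 2: D(2) = 2(2 + 1/2) = 5; numerator = -4(-8/3) + 1(1) = 35/3; a_2 = (35/3)/(5) = 7/3
  n = 3: D(3) = 3(3 + 1/2) = 21/2; numerator = -4(7/3) + 1(-8/3) = -12; a_3 = (-12)/(21/2) = -8/7
  n = 4: D(4) = 4(4 + 1/2) = 18; numerator = -4(-8/7) + 1(7/3) = 145/21; a_4 = (145/21)/(18) = 145/378
  n = 5: D(5) = 5(5 + 1/2) = 55/2; numerator = -4(145/378) + 1(-8/7) = -506/189; a_5 = (-506/189)/(55/2) = -92/945
  n = 6: D(6) = 6(6 + 1/2) = 39; numerator = -4(-92/945) + 1(145/378) = 487/630; a_6 = (487/630)/(39) = 487/24570

r = -1; a_0 = 1; a_1 = -8/3; a_2 = 7/3; a_3 = -8/7; a_4 = 145/378; a_5 = -92/945; a_6 = 487/24570


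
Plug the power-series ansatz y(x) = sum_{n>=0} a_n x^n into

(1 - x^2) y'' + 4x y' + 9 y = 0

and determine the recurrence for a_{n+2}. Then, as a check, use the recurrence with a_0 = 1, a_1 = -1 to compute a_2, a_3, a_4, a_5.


Substitute y = sum_n a_n x^n.
(1 - 1 x^2) y'' contributes (n+2)(n+1) a_{n+2} - n(n-1) a_n at x^n.
4 x y'(x) contributes 4 n a_n at x^n.
9 y(x) contributes 9 a_n at x^n.
Matching x^n: (n+2)(n+1) a_{n+2} + (-n(n-1) + 4 n + 9) a_n = 0.
Thus a_{n+2} = (n(n-1) - 4 n - 9) / ((n+1)(n+2)) * a_n.

Check with a_0 = 1, a_1 = -1 (apply the recurrence for n = 0, 1, 2, 3): a_0 = 1, a_1 = -1, a_2 = -9/2, a_3 = 13/6, a_4 = 45/8, a_5 = -13/8.

a_(n+2) = (n(n-1) - 4 n - 9) / ((n+1)(n+2)) * a_n; check: a_0 = 1, a_1 = -1, a_2 = -9/2, a_3 = 13/6, a_4 = 45/8, a_5 = -13/8


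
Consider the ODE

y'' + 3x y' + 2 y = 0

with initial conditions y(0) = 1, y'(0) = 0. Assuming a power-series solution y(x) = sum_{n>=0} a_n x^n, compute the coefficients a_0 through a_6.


Ansatz: y(x) = sum_{n>=0} a_n x^n, so y'(x) = sum_{n>=1} n a_n x^(n-1) and y''(x) = sum_{n>=2} n(n-1) a_n x^(n-2).
Substitute into P(x) y'' + Q(x) y' + R(x) y = 0 with P(x) = 1, Q(x) = 3x, R(x) = 2, and match powers of x.
Initial conditions: a_0 = 1, a_1 = 0.
Setting the coefficient of each power of x to zero and solving order by order (substituting the coefficients already found):
  x^0: 2 a_2 + 2 a_0 = 0  ->  2 a_2 = -2 a_0 = -2  ->  a_2 = -1
  x^1: 6 a_3 + 5 a_1 = 0  ->  6 a_3 = -5 a_1 = 0  ->  a_3 = 0
  x^2: 12 a_4 + 8 a_2 = 0  ->  12 a_4 = -8 a_2 = 8  ->  a_4 = 2/3
  x^3: 20 a_5 + 11 a_3 = 0  ->  20 a_5 = -11 a_3 = 0  ->  a_5 = 0
  x^4: 30 a_6 + 14 a_4 = 0  ->  30 a_6 = -14 a_4 = -28/3  ->  a_6 = -14/45
Truncated series: y(x) = 1 - x^2 + (2/3) x^4 - (14/45) x^6 + O(x^7).

a_0 = 1; a_1 = 0; a_2 = -1; a_3 = 0; a_4 = 2/3; a_5 = 0; a_6 = -14/45


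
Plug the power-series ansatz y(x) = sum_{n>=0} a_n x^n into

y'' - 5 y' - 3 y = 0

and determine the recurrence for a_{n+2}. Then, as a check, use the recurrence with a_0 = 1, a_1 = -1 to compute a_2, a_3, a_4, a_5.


Substitute y = sum_n a_n x^n.
y''(x) has coefficient (n+2)(n+1) a_{n+2} at x^n;
-5 y'(x) has coefficient -5 (n+1) a_{n+1} at x^n;
-3 y(x) has coefficient -3 a_n at x^n.
Matching x^n: (n+2)(n+1) a_{n+2} - 5 (n+1) a_{n+1} - 3 a_n = 0.
Thus a_{n+2} = [5 (n+1) a_{n+1} + 3 a_n] / ((n+1)(n+2)).

Check with a_0 = 1, a_1 = -1 (apply the recurrence for n = 0, 1, 2, 3): a_0 = 1, a_1 = -1, a_2 = -1, a_3 = -13/6, a_4 = -71/24, a_5 = -197/60.

a_(n+2) = [5 (n+1) a_(n+1) + 3 a_n] / ((n+1)(n+2)); check: a_0 = 1, a_1 = -1, a_2 = -1, a_3 = -13/6, a_4 = -71/24, a_5 = -197/60


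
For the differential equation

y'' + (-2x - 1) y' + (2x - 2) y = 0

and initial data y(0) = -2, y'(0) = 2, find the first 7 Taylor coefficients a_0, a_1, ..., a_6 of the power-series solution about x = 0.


Ansatz: y(x) = sum_{n>=0} a_n x^n, so y'(x) = sum_{n>=1} n a_n x^(n-1) and y''(x) = sum_{n>=2} n(n-1) a_n x^(n-2).
Substitute into P(x) y'' + Q(x) y' + R(x) y = 0 with P(x) = 1, Q(x) = -2x - 1, R(x) = 2x - 2, and match powers of x.
Initial conditions: a_0 = -2, a_1 = 2.
Setting the coefficient of each power of x to zero and solving order by order (substituting the coefficients already found):
  x^0: 2 a_2 - a_1 - 2 a_0 = 0  ->  2 a_2 = a_1 + 2 a_0 = -2  ->  a_2 = -1
  x^1: 6 a_3 - 2 a_2 - 4 a_1 + 2 a_0 = 0  ->  6 a_3 = 2 a_2 + 4 a_1 - 2 a_0 = 10  ->  a_3 = 5/3
  x^2: 12 a_4 - 3 a_3 - 6 a_2 + 2 a_1 = 0  ->  12 a_4 = 3 a_3 + 6 a_2 - 2 a_1 = -5  ->  a_4 = -5/12
  x^3: 20 a_5 - 4 a_4 - 8 a_3 + 2 a_2 = 0  ->  20 a_5 = 4 a_4 + 8 a_3 - 2 a_2 = 41/3  ->  a_5 = 41/60
  x^4: 30 a_6 - 5 a_5 - 10 a_4 + 2 a_3 = 0  ->  30 a_6 = 5 a_5 + 10 a_4 - 2 a_3 = -49/12  ->  a_6 = -49/360
Truncated series: y(x) = -2 + 2 x - x^2 + (5/3) x^3 - (5/12) x^4 + (41/60) x^5 - (49/360) x^6 + O(x^7).

a_0 = -2; a_1 = 2; a_2 = -1; a_3 = 5/3; a_4 = -5/12; a_5 = 41/60; a_6 = -49/360


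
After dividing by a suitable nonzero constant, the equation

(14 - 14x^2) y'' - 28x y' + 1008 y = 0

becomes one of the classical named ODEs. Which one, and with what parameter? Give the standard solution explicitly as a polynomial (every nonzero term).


All three coefficients share the factor 14; dividing through by 14 gives  (1 - x^2) y'' - 2x y' + 72 y = 0.
This matches the Legendre equation (1 - x^2) y'' - 2x y' + n(n+1) y = 0 (note the -2x y' term) with n(n+1) = 72, so n = 8; the polynomial solution is P_8(x).
With y = sum_k a_k x^k, matching x^k gives (k+2)(k+1) a_{k+2} = [k(k+1) - n(n+1)] a_k = (k - 8)(k + 9) a_k. The right side vanishes at k = 8, so the series with the parity of 8 terminates at degree 8.
Standard normalization (P_n(1) = 1): leading coefficient (2n)!/(2^n (n!)^2) = 20922789888000/(256*1625702400) = 6435/128, so a_8 = 6435/128. Work downward with a_k = (k+1)(k+2) a_{k+2} / ((k - 8)(k + 9)):
  a_6 = (7)(8)(6435/128) / ((6 - 8)(6 + 9)) = (45045/16)/(-30) = -3003/32
  a_4 = (5)(6)(-3003/32) / ((4 - 8)(4 + 9)) = (-45045/16)/(-52) = 3465/64
  a_2 = (3)(4)(3465/64) / ((2 - 8)(2 + 9)) = (10395/16)/(-66) = -315/32
  a_0 = (1)(2)(-315/32) / ((0 - 8)(0 + 9)) = (-315/16)/(-72) = 35/128
Hence P_8(x) = 6435 x^8/128 - 3003 x^6/32 + 3465 x^4/64 - 315 x^2/32 + 35/128.

P_8(x); series = 6435 x^8/128 - 3003 x^6/32 + 3465 x^4/64 - 315 x^2/32 + 35/128


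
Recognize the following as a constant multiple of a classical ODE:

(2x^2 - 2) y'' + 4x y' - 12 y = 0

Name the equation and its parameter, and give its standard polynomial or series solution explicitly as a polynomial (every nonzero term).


All three coefficients share the factor -2; dividing through by -2 gives  (1 - x^2) y'' - 2x y' + 6 y = 0.
This matches the Legendre equation (1 - x^2) y'' - 2x y' + n(n+1) y = 0 (note the -2x y' term) with n(n+1) = 6, so n = 2; the polynomial solution is P_2(x).
With y = sum_k a_k x^k, matching x^k gives (k+2)(k+1) a_{k+2} = [k(k+1) - n(n+1)] a_k = (k - 2)(k + 3) a_k. The right side vanishes at k = 2, so the series with the parity of 2 terminates at degree 2.
Standard normalization (P_n(1) = 1): leading coefficient (2n)!/(2^n (n!)^2) = 24/(4*4) = 3/2, so a_2 = 3/2. Work downward with a_k = (k+1)(k+2) a_{k+2} / ((k - 2)(k + 3)):
  a_0 = (1)(2)(3/2) / ((0 - 2)(0 + 3)) = 3/(-6) = -1/2
Hence P_2(x) = 3 x^2/2 - 1/2.

P_2(x); series = 3 x^2/2 - 1/2


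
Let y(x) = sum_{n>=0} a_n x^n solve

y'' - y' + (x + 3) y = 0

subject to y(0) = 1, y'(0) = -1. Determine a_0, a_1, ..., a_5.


Ansatz: y(x) = sum_{n>=0} a_n x^n, so y'(x) = sum_{n>=1} n a_n x^(n-1) and y''(x) = sum_{n>=2} n(n-1) a_n x^(n-2).
Substitute into P(x) y'' + Q(x) y' + R(x) y = 0 with P(x) = 1, Q(x) = -1, R(x) = x + 3, and match powers of x.
Initial conditions: a_0 = 1, a_1 = -1.
Setting the coefficient of each power of x to zero and solving order by order (substituting the coefficients already found):
  x^0: 2 a_2 - a_1 + 3 a_0 = 0  ->  2 a_2 = a_1 - 3 a_0 = -4  ->  a_2 = -2
  x^1: 6 a_3 - 2 a_2 + 3 a_1 + a_0 = 0  ->  6 a_3 = 2 a_2 - 3 a_1 - a_0 = -2  ->  a_3 = -1/3
  x^2: 12 a_4 - 3 a_3 + 3 a_2 + a_1 = 0  ->  12 a_4 = 3 a_3 - 3 a_2 - a_1 = 6  ->  a_4 = 1/2
  x^3: 20 a_5 - 4 a_4 + 3 a_3 + a_2 = 0  ->  20 a_5 = 4 a_4 - 3 a_3 - a_2 = 5  ->  a_5 = 1/4
Truncated series: y(x) = 1 - x - 2 x^2 - (1/3) x^3 + (1/2) x^4 + (1/4) x^5 + O(x^6).

a_0 = 1; a_1 = -1; a_2 = -2; a_3 = -1/3; a_4 = 1/2; a_5 = 1/4


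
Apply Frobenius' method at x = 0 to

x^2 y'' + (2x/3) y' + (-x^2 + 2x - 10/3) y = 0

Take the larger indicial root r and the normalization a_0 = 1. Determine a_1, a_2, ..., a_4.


Write in Frobenius form y'' + (p(x)/x) y' + (q(x)/x^2) y = 0:
  p(x) = 2/3,  q(x) = -x^2 + 2x - 10/3.
Indicial equation: r(r-1) + (2/3) r + (-10/3) = 0 -> roots r_1 = 2, r_2 = -5/3.
Take r = r_1 = 2. Let y(x) = x^r sum_{n>=0} a_n x^n with a_0 = 1.
Substitute y = x^r sum a_n x^n and match x^{r+n}. The recurrence is
  D(n) a_n + 2 a_{n-1} - 1 a_{n-2} = 0,  where D(n) = (r+n)(r+n-1) + (2/3)(r+n) + (-10/3).
  a_n = [-2 a_{n-1} + 1 a_{n-2}] / D(n).
Since the indicial polynomial factors as (r - r_1)(r - r_2), D(n) = (r_1 + n - r_1)(r_1 + n - r_2) = n(n + 11/3).
Evaluating step by step (a_0 = 1):
  n = 1: D(1) = 1(1 + 11/3) = 14/3; numerator = -2(1) = -2; a_1 = (-2)/(14/3) = -3/7
  n = 2: D(2) = 2(2 + 11/3) = 34/3; numerator = -2(-3/7) + 1(1) = 13/7; a_2 = (13/7)/(34/3) = 39/238
  n = 3: D(3) = 3(3 + 11/3) = 20; numerator = -2(39/238) + 1(-3/7) = -90/119; a_3 = (-90/119)/(20) = -9/238
  n = 4: D(4) = 4(4 + 11/3) = 92/3; numerator = -2(-9/238) + 1(39/238) = 57/238; a_4 = (57/238)/(92/3) = 171/21896

r = 2; a_0 = 1; a_1 = -3/7; a_2 = 39/238; a_3 = -9/238; a_4 = 171/21896


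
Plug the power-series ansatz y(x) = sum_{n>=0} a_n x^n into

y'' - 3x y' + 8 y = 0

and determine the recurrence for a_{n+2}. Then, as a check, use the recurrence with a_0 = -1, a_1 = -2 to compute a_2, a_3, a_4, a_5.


Substitute y = sum_n a_n x^n.
y''(x) has coefficient (n+2)(n+1) a_{n+2} at x^n;
-3 x y'(x) has coefficient -3 n a_n at x^n (shift);
8 y(x) has coefficient 8 a_n at x^n.
Matching x^n: (n+2)(n+1) a_{n+2} + (-3n + 8) a_n = 0.
Thus a_{n+2} = (3n - 8) / ((n+1)(n+2)) * a_n.

Check with a_0 = -1, a_1 = -2 (apply the recurrence for n = 0, 1, 2, 3): a_0 = -1, a_1 = -2, a_2 = 4, a_3 = 5/3, a_4 = -2/3, a_5 = 1/12.

a_(n+2) = (3n - 8) / ((n+1)(n+2)) * a_n; check: a_0 = -1, a_1 = -2, a_2 = 4, a_3 = 5/3, a_4 = -2/3, a_5 = 1/12


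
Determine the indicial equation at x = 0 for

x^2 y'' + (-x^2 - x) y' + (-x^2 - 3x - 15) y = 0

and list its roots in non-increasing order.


Divide by x^2 to reach normal form y'' + P_1(x) y' + P_2(x) y = 0 with P_1(x) = -1 - 1/x and P_2(x) = -1 - 3/x - 15/x^2.
x = 0 is a singular point because the y'-coefficient -1 - 1/x has a pole at x = 0 and the y-coefficient -1 - 3/x - 15/x^2 has a pole at x = 0.
It is a regular singular point because x P_1(x) = p(x) = -x - 1 and x^2 P_2(x) = q(x) = -x^2 - 3x - 15 are polynomials, hence analytic at x = 0.
p(0) = -1,  q(0) = -15.
Indicial equation: r(r-1) + p(0) r + q(0) = 0, i.e. r^2 + (p(0) - 1) r + q(0) = 0, i.e. r^2 - 2 r - 15 = 0.
Discriminant: (-2)^2 - 4(-15) = 64, so r = (2 ± 8)/2.
Solving: r_1 = 5, r_2 = -3.

indicial: r^2 - 2 r - 15 = 0; roots r_1 = 5, r_2 = -3


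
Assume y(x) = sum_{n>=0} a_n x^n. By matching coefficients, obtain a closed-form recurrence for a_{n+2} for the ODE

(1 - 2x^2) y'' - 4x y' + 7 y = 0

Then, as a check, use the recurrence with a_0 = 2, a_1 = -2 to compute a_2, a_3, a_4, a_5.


Substitute y = sum_n a_n x^n.
(1 - 2 x^2) y'' contributes (n+2)(n+1) a_{n+2} - 2 n(n-1) a_n at x^n.
-4 x y'(x) contributes -4 n a_n at x^n.
7 y(x) contributes 7 a_n at x^n.
Matching x^n: (n+2)(n+1) a_{n+2} + (-2 n(n-1) - 4 n + 7) a_n = 0.
Thus a_{n+2} = (2 n(n-1) + 4 n - 7) / ((n+1)(n+2)) * a_n.

Check with a_0 = 2, a_1 = -2 (apply the recurrence for n = 0, 1, 2, 3): a_0 = 2, a_1 = -2, a_2 = -7, a_3 = 1, a_4 = -35/12, a_5 = 17/20.

a_(n+2) = (2 n(n-1) + 4 n - 7) / ((n+1)(n+2)) * a_n; check: a_0 = 2, a_1 = -2, a_2 = -7, a_3 = 1, a_4 = -35/12, a_5 = 17/20


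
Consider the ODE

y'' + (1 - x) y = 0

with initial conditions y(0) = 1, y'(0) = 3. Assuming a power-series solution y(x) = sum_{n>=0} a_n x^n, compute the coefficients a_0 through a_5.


Ansatz: y(x) = sum_{n>=0} a_n x^n, so y'(x) = sum_{n>=1} n a_n x^(n-1) and y''(x) = sum_{n>=2} n(n-1) a_n x^(n-2).
Substitute into P(x) y'' + Q(x) y' + R(x) y = 0 with P(x) = 1, Q(x) = 0, R(x) = 1 - x, and match powers of x.
Initial conditions: a_0 = 1, a_1 = 3.
Setting the coefficient of each power of x to zero and solving order by order (substituting the coefficients already found):
  x^0: 2 a_2 + a_0 = 0  ->  2 a_2 = -a_0 = -1  ->  a_2 = -1/2
  x^1: 6 a_3 + a_1 - a_0 = 0  ->  6 a_3 = -a_1 + a_0 = -2  ->  a_3 = -1/3
  x^2: 12 a_4 + a_2 - a_1 = 0  ->  12 a_4 = -a_2 + a_1 = 7/2  ->  a_4 = 7/24
  x^3: 20 a_5 + a_3 - a_2 = 0  ->  20 a_5 = -a_3 + a_2 = -1/6  ->  a_5 = -1/120
Truncated series: y(x) = 1 + 3 x - (1/2) x^2 - (1/3) x^3 + (7/24) x^4 - (1/120) x^5 + O(x^6).

a_0 = 1; a_1 = 3; a_2 = -1/2; a_3 = -1/3; a_4 = 7/24; a_5 = -1/120


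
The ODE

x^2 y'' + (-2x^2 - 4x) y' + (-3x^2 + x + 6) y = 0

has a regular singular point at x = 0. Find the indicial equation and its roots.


Divide by x^2 to reach normal form y'' + P_1(x) y' + P_2(x) y = 0 with P_1(x) = -2 - 4/x and P_2(x) = -3 + 1/x + 6/x^2.
x = 0 is a singular point because the y'-coefficient -2 - 4/x has a pole at x = 0 and the y-coefficient -3 + 1/x + 6/x^2 has a pole at x = 0.
It is a regular singular point because x P_1(x) = p(x) = -2x - 4 and x^2 P_2(x) = q(x) = -3x^2 + x + 6 are polynomials, hence analytic at x = 0.
p(0) = -4,  q(0) = 6.
Indicial equation: r(r-1) + p(0) r + q(0) = 0, i.e. r^2 + (p(0) - 1) r + q(0) = 0, i.e. r^2 - 5 r + 6 = 0.
Discriminant: (-5)^2 - 4(6) = 1, so r = (5 ± 1)/2.
Solving: r_1 = 3, r_2 = 2.

indicial: r^2 - 5 r + 6 = 0; roots r_1 = 3, r_2 = 2


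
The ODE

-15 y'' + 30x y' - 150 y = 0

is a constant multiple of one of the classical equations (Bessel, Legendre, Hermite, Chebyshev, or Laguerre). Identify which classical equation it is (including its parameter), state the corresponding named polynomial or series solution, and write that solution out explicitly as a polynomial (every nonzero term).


All three coefficients share the factor -15; dividing through by -15 gives  y'' - 2x y' + 10 y = 0.
This matches the Hermite equation y'' - 2x y' + 2n y = 0 with 2n = 10, so n = 5; the polynomial solution is H_5(x).
With y = sum_k a_k x^k, matching x^k gives (k+2)(k+1) a_{k+2} = 2(k - n) a_k = 2(k - 5) a_k. The right side vanishes at k = 5, so the series with the parity of 5 terminates at degree 5.
Standard normalization: leading coefficient of H_n is 2^n, so a_5 = 2^5 = 32. Work downward with a_k = (k+1)(k+2) a_{k+2} / (2(k - n)):
  a_3 = (4)(5)(32) / (2(3 - 5)) = 640/(-4) = -160
  a_1 = (2)(3)(-160) / (2(1 - 5)) = -960/(-8) = 120
Hence H_5(x) = 32 x^5 - 160 x^3 + 120 x.

H_5(x); series = 32 x^5 - 160 x^3 + 120 x


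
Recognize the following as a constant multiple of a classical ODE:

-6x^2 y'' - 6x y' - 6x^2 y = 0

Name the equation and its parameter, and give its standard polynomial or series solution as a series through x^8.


All three coefficients share the factor -6; dividing through by -6 gives  x^2 y'' + x y' + x^2 y = 0.
This matches the Bessel equation x^2 y'' + x y' + (x^2 - nu^2) y = 0 with nu^2 = 0, so nu = 0; the solution bounded at x = 0 is J_0(x).
Frobenius at x = 0: indicial roots ±nu; for r = nu the recurrence k(k + 2nu) c_k = -c_{k-2} gives the standard series J_nu(x) = sum_{k>=0} (-1)^k / (k! (k+nu)!) (x/2)^(2k+nu). Evaluate the first 5 terms:
  k = 0: (-1)^0 / (0! * 0! * 2^0) x^0 = 1/(1*1*1) x^0 = (1) x^0
  k = 1: (-1)^1 / (1! * 1! * 2^2) x^2 = -1/(1*1*4) x^2 = (-1/4) x^2
  k = 2: (-1)^2 / (2! * 2! * 2^4) x^4 = 1/(2*2*16) x^4 = (1/64) x^4
  k = 3: (-1)^3 / (3! * 3! * 2^6) x^6 = -1/(6*6*64) x^6 = (-1/2304) x^6
  k = 4: (-1)^4 / (4! * 4! * 2^8) x^8 = 1/(24*24*256) x^8 = (1/147456) x^8
Hence J_0(x) = x^8/147456 - x^6/2304 + x^4/64 - x^2/4 + 1 + ....

J_0(x); series = x^8/147456 - x^6/2304 + x^4/64 - x^2/4 + 1


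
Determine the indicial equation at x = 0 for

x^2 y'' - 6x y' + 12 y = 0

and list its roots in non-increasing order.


Divide by x^2 to reach normal form y'' + P_1(x) y' + P_2(x) y = 0 with P_1(x) = -6/x and P_2(x) = 12/x^2.
x = 0 is a singular point because the y'-coefficient -6/x has a pole at x = 0 and the y-coefficient 12/x^2 has a pole at x = 0.
It is a regular singular point because x P_1(x) = p(x) = -6 and x^2 P_2(x) = q(x) = 12 are polynomials, hence analytic at x = 0.
p(0) = -6,  q(0) = 12.
Indicial equation: r(r-1) + p(0) r + q(0) = 0, i.e. r^2 + (p(0) - 1) r + q(0) = 0, i.e. r^2 - 7 r + 12 = 0.
Discriminant: (-7)^2 - 4(12) = 1, so r = (7 ± 1)/2.
Solving: r_1 = 4, r_2 = 3.

indicial: r^2 - 7 r + 12 = 0; roots r_1 = 4, r_2 = 3


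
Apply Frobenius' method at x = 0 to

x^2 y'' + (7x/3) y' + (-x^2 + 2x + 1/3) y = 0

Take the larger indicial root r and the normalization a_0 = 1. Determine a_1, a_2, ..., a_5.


Write in Frobenius form y'' + (p(x)/x) y' + (q(x)/x^2) y = 0:
  p(x) = 7/3,  q(x) = -x^2 + 2x + 1/3.
Indicial equation: r(r-1) + (7/3) r + (1/3) = 0 -> roots r_1 = -1/3, r_2 = -1.
Take r = r_1 = -1/3. Let y(x) = x^r sum_{n>=0} a_n x^n with a_0 = 1.
Substitute y = x^r sum a_n x^n and match x^{r+n}. The recurrence is
  D(n) a_n + 2 a_{n-1} - 1 a_{n-2} = 0,  where D(n) = (r+n)(r+n-1) + (7/3)(r+n) + (1/3).
  a_n = [-2 a_{n-1} + 1 a_{n-2}] / D(n).
Since the indicial polynomial factors as (r - r_1)(r - r_2), D(n) = (r_1 + n - r_1)(r_1 + n - r_2) = n(n + 2/3).
Evaluating step by step (a_0 = 1):
  n = 1: D(1) = 1(1 + 2/3) = 5/3; numerator = -2(1) = -2; a_1 = (-2)/(5/3) = -6/5
  n = 2: D(2) = 2(2 + 2/3) = 16/3; numerator = -2(-6/5) + 1(1) = 17/5; a_2 = (17/5)/(16/3) = 51/80
  n = 3: D(3) = 3(3 + 2/3) = 11; numerator = -2(51/80) + 1(-6/5) = -99/40; a_3 = (-99/40)/(11) = -9/40
  n = 4: D(4) = 4(4 + 2/3) = 56/3; numerator = -2(-9/40) + 1(51/80) = 87/80; a_4 = (87/80)/(56/3) = 261/4480
  n = 5: D(5) = 5(5 + 2/3) = 85/3; numerator = -2(261/4480) + 1(-9/40) = -153/448; a_5 = (-153/448)/(85/3) = -27/2240

r = -1/3; a_0 = 1; a_1 = -6/5; a_2 = 51/80; a_3 = -9/40; a_4 = 261/4480; a_5 = -27/2240


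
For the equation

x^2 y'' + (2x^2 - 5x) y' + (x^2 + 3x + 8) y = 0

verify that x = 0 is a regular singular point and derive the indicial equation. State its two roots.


Divide by x^2 to reach normal form y'' + P_1(x) y' + P_2(x) y = 0 with P_1(x) = 2 - 5/x and P_2(x) = 1 + 3/x + 8/x^2.
x = 0 is a singular point because the y'-coefficient 2 - 5/x has a pole at x = 0 and the y-coefficient 1 + 3/x + 8/x^2 has a pole at x = 0.
It is a regular singular point because x P_1(x) = p(x) = 2x - 5 and x^2 P_2(x) = q(x) = x^2 + 3x + 8 are polynomials, hence analytic at x = 0.
p(0) = -5,  q(0) = 8.
Indicial equation: r(r-1) + p(0) r + q(0) = 0, i.e. r^2 + (p(0) - 1) r + q(0) = 0, i.e. r^2 - 6 r + 8 = 0.
Discriminant: (-6)^2 - 4(8) = 4, so r = (6 ± 2)/2.
Solving: r_1 = 4, r_2 = 2.

indicial: r^2 - 6 r + 8 = 0; roots r_1 = 4, r_2 = 2


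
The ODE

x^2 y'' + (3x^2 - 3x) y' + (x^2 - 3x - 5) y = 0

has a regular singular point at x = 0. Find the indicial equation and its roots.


Divide by x^2 to reach normal form y'' + P_1(x) y' + P_2(x) y = 0 with P_1(x) = 3 - 3/x and P_2(x) = 1 - 3/x - 5/x^2.
x = 0 is a singular point because the y'-coefficient 3 - 3/x has a pole at x = 0 and the y-coefficient 1 - 3/x - 5/x^2 has a pole at x = 0.
It is a regular singular point because x P_1(x) = p(x) = 3x - 3 and x^2 P_2(x) = q(x) = x^2 - 3x - 5 are polynomials, hence analytic at x = 0.
p(0) = -3,  q(0) = -5.
Indicial equation: r(r-1) + p(0) r + q(0) = 0, i.e. r^2 + (p(0) - 1) r + q(0) = 0, i.e. r^2 - 4 r - 5 = 0.
Discriminant: (-4)^2 - 4(-5) = 36, so r = (4 ± 6)/2.
Solving: r_1 = 5, r_2 = -1.

indicial: r^2 - 4 r - 5 = 0; roots r_1 = 5, r_2 = -1


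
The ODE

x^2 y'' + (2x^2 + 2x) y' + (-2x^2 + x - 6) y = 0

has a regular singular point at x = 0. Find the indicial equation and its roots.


Divide by x^2 to reach normal form y'' + P_1(x) y' + P_2(x) y = 0 with P_1(x) = 2 + 2/x and P_2(x) = -2 + 1/x - 6/x^2.
x = 0 is a singular point because the y'-coefficient 2 + 2/x has a pole at x = 0 and the y-coefficient -2 + 1/x - 6/x^2 has a pole at x = 0.
It is a regular singular point because x P_1(x) = p(x) = 2x + 2 and x^2 P_2(x) = q(x) = -2x^2 + x - 6 are polynomials, hence analytic at x = 0.
p(0) = 2,  q(0) = -6.
Indicial equation: r(r-1) + p(0) r + q(0) = 0, i.e. r^2 + (p(0) - 1) r + q(0) = 0, i.e. r^2 + 1 r - 6 = 0.
Discriminant: (1)^2 - 4(-6) = 25, so r = (-1 ± 5)/2.
Solving: r_1 = 2, r_2 = -3.

indicial: r^2 + 1 r - 6 = 0; roots r_1 = 2, r_2 = -3


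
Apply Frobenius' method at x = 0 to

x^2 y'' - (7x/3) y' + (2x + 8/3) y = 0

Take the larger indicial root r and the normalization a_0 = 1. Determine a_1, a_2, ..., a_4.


Write in Frobenius form y'' + (p(x)/x) y' + (q(x)/x^2) y = 0:
  p(x) = -7/3,  q(x) = 2x + 8/3.
Indicial equation: r(r-1) + (-7/3) r + (8/3) = 0 -> roots r_1 = 2, r_2 = 4/3.
Take r = r_1 = 2. Let y(x) = x^r sum_{n>=0} a_n x^n with a_0 = 1.
Substitute y = x^r sum a_n x^n and match x^{r+n}. The recurrence is
  D(n) a_n + 2 a_{n-1} = 0,  where D(n) = (r+n)(r+n-1) + (-7/3)(r+n) + (8/3).
  a_n = -2 / D(n) * a_{n-1}.
Since the indicial polynomial factors as (r - r_1)(r - r_2), D(n) = (r_1 + n - r_1)(r_1 + n - r_2) = n(n + 2/3).
Evaluating step by step (a_0 = 1):
  n = 1: D(1) = 1(1 + 2/3) = 5/3; numerator = -2(1) = -2; a_1 = (-2)/(5/3) = -6/5
  n = 2: D(2) = 2(2 + 2/3) = 16/3; numerator = -2(-6/5) = 12/5; a_2 = (12/5)/(16/3) = 9/20
  n = 3: D(3) = 3(3 + 2/3) = 11; numerator = -2(9/20) = -9/10; a_3 = (-9/10)/(11) = -9/110
  n = 4: D(4) = 4(4 + 2/3) = 56/3; numerator = -2(-9/110) = 9/55; a_4 = (9/55)/(56/3) = 27/3080

r = 2; a_0 = 1; a_1 = -6/5; a_2 = 9/20; a_3 = -9/110; a_4 = 27/3080


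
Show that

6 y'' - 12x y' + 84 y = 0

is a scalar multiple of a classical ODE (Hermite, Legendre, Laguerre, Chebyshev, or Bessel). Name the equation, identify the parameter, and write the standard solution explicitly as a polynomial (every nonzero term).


All three coefficients share the factor 6; dividing through by 6 gives  y'' - 2x y' + 14 y = 0.
This matches the Hermite equation y'' - 2x y' + 2n y = 0 with 2n = 14, so n = 7; the polynomial solution is H_7(x).
With y = sum_k a_k x^k, matching x^k gives (k+2)(k+1) a_{k+2} = 2(k - n) a_k = 2(k - 7) a_k. The right side vanishes at k = 7, so the series with the parity of 7 terminates at degree 7.
Standard normalization: leading coefficient of H_n is 2^n, so a_7 = 2^7 = 128. Work downward with a_k = (k+1)(k+2) a_{k+2} / (2(k - n)):
  a_5 = (6)(7)(128) / (2(5 - 7)) = 5376/(-4) = -1344
  a_3 = (4)(5)(-1344) / (2(3 - 7)) = -26880/(-8) = 3360
  a_1 = (2)(3)(3360) / (2(1 - 7)) = 20160/(-12) = -1680
Hence H_7(x) = 128 x^7 - 1344 x^5 + 3360 x^3 - 1680 x.

H_7(x); series = 128 x^7 - 1344 x^5 + 3360 x^3 - 1680 x


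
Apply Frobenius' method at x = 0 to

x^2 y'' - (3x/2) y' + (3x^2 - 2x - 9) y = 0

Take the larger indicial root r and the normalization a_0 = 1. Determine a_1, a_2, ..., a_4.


Write in Frobenius form y'' + (p(x)/x) y' + (q(x)/x^2) y = 0:
  p(x) = -3/2,  q(x) = 3x^2 - 2x - 9.
Indicial equation: r(r-1) + (-3/2) r + (-9) = 0 -> roots r_1 = 9/2, r_2 = -2.
Take r = r_1 = 9/2. Let y(x) = x^r sum_{n>=0} a_n x^n with a_0 = 1.
Substitute y = x^r sum a_n x^n and match x^{r+n}. The recurrence is
  D(n) a_n - 2 a_{n-1} + 3 a_{n-2} = 0,  where D(n) = (r+n)(r+n-1) + (-3/2)(r+n) + (-9).
  a_n = [2 a_{n-1} - 3 a_{n-2}] / D(n).
Since the indicial polynomial factors as (r - r_1)(r - r_2), D(n) = (r_1 + n - r_1)(r_1 + n - r_2) = n(n + 13/2).
Evaluating step by step (a_0 = 1):
  n = 1: D(1) = 1(1 + 13/2) = 15/2; numerator = 2(1) = 2; a_1 = (2)/(15/2) = 4/15
  n = 2: D(2) = 2(2 + 13/2) = 17; numerator = 2(4/15) - 3(1) = -37/15; a_2 = (-37/15)/(17) = -37/255
  n = 3: D(3) = 3(3 + 13/2) = 57/2; numerator = 2(-37/255) - 3(4/15) = -278/255; a_3 = (-278/255)/(57/2) = -556/14535
  n = 4: D(4) = 4(4 + 13/2) = 42; numerator = 2(-556/14535) - 3(-37/255) = 1043/2907; a_4 = (1043/2907)/(42) = 149/17442

r = 9/2; a_0 = 1; a_1 = 4/15; a_2 = -37/255; a_3 = -556/14535; a_4 = 149/17442


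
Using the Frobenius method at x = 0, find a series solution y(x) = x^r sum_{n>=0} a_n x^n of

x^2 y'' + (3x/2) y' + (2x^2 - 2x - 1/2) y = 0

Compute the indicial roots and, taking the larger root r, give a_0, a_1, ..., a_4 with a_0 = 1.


Write in Frobenius form y'' + (p(x)/x) y' + (q(x)/x^2) y = 0:
  p(x) = 3/2,  q(x) = 2x^2 - 2x - 1/2.
Indicial equation: r(r-1) + (3/2) r + (-1/2) = 0 -> roots r_1 = 1/2, r_2 = -1.
Take r = r_1 = 1/2. Let y(x) = x^r sum_{n>=0} a_n x^n with a_0 = 1.
Substitute y = x^r sum a_n x^n and match x^{r+n}. The recurrence is
  D(n) a_n - 2 a_{n-1} + 2 a_{n-2} = 0,  where D(n) = (r+n)(r+n-1) + (3/2)(r+n) + (-1/2).
  a_n = [2 a_{n-1} - 2 a_{n-2}] / D(n).
Since the indicial polynomial factors as (r - r_1)(r - r_2), D(n) = (r_1 + n - r_1)(r_1 + n - r_2) = n(n + 3/2).
Evaluating step by step (a_0 = 1):
  n = 1: D(1) = 1(1 + 3/2) = 5/2; numerator = 2(1) = 2; a_1 = (2)/(5/2) = 4/5
  n = 2: D(2) = 2(2 + 3/2) = 7; numerator = 2(4/5) - 2(1) = -2/5; a_2 = (-2/5)/(7) = -2/35
  n = 3: D(3) = 3(3 + 3/2) = 27/2; numerator = 2(-2/35) - 2(4/5) = -12/7; a_3 = (-12/7)/(27/2) = -8/63
  n = 4: D(4) = 4(4 + 3/2) = 22; numerator = 2(-8/63) - 2(-2/35) = -44/315; a_4 = (-44/315)/(22) = -2/315

r = 1/2; a_0 = 1; a_1 = 4/5; a_2 = -2/35; a_3 = -8/63; a_4 = -2/315


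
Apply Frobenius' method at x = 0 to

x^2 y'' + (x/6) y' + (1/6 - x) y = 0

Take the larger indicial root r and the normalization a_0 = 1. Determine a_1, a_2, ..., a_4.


Write in Frobenius form y'' + (p(x)/x) y' + (q(x)/x^2) y = 0:
  p(x) = 1/6,  q(x) = 1/6 - x.
Indicial equation: r(r-1) + (1/6) r + (1/6) = 0 -> roots r_1 = 1/2, r_2 = 1/3.
Take r = r_1 = 1/2. Let y(x) = x^r sum_{n>=0} a_n x^n with a_0 = 1.
Substitute y = x^r sum a_n x^n and match x^{r+n}. The recurrence is
  D(n) a_n - 1 a_{n-1} = 0,  where D(n) = (r+n)(r+n-1) + (1/6)(r+n) + (1/6).
  a_n = 1 / D(n) * a_{n-1}.
Since the indicial polynomial factors as (r - r_1)(r - r_2), D(n) = (r_1 + n - r_1)(r_1 + n - r_2) = n(n + 1/6).
Evaluating step by step (a_0 = 1):
  n = 1: D(1) = 1(1 + 1/6) = 7/6; numerator = 1(1) = 1; a_1 = (1)/(7/6) = 6/7
  n = 2: D(2) = 2(2 + 1/6) = 13/3; numerator = 1(6/7) = 6/7; a_2 = (6/7)/(13/3) = 18/91
  n = 3: D(3) = 3(3 + 1/6) = 19/2; numerator = 1(18/91) = 18/91; a_3 = (18/91)/(19/2) = 36/1729
  n = 4: D(4) = 4(4 + 1/6) = 50/3; numerator = 1(36/1729) = 36/1729; a_4 = (36/1729)/(50/3) = 54/43225

r = 1/2; a_0 = 1; a_1 = 6/7; a_2 = 18/91; a_3 = 36/1729; a_4 = 54/43225


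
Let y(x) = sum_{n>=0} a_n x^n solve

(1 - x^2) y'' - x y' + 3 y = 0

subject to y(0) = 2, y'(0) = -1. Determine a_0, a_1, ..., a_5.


Ansatz: y(x) = sum_{n>=0} a_n x^n, so y'(x) = sum_{n>=1} n a_n x^(n-1) and y''(x) = sum_{n>=2} n(n-1) a_n x^(n-2).
Substitute into P(x) y'' + Q(x) y' + R(x) y = 0 with P(x) = 1 - x^2, Q(x) = -x, R(x) = 3, and match powers of x.
Initial conditions: a_0 = 2, a_1 = -1.
Setting the coefficient of each power of x to zero and solving order by order (substituting the coefficients already found):
  x^0: 2 a_2 + 3 a_0 = 0  ->  2 a_2 = -3 a_0 = -6  ->  a_2 = -3
  x^1: 6 a_3 + 2 a_1 = 0  ->  6 a_3 = -2 a_1 = 2  ->  a_3 = 1/3
  x^2: 12 a_4 - a_2 = 0  ->  12 a_4 = a_2 = -3  ->  a_4 = -1/4
  x^3: 20 a_5 - 6 a_3 = 0  ->  20 a_5 = 6 a_3 = 2  ->  a_5 = 1/10
Truncated series: y(x) = 2 - x - 3 x^2 + (1/3) x^3 - (1/4) x^4 + (1/10) x^5 + O(x^6).

a_0 = 2; a_1 = -1; a_2 = -3; a_3 = 1/3; a_4 = -1/4; a_5 = 1/10


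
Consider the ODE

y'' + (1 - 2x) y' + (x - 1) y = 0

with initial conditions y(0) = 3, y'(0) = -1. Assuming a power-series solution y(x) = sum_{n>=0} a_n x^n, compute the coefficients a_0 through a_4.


Ansatz: y(x) = sum_{n>=0} a_n x^n, so y'(x) = sum_{n>=1} n a_n x^(n-1) and y''(x) = sum_{n>=2} n(n-1) a_n x^(n-2).
Substitute into P(x) y'' + Q(x) y' + R(x) y = 0 with P(x) = 1, Q(x) = 1 - 2x, R(x) = x - 1, and match powers of x.
Initial conditions: a_0 = 3, a_1 = -1.
Setting the coefficient of each power of x to zero and solving order by order (substituting the coefficients already found):
  x^0: 2 a_2 + a_1 - a_0 = 0  ->  2 a_2 = -a_1 + a_0 = 4  ->  a_2 = 2
  x^1: 6 a_3 + 2 a_2 - 3 a_1 + a_0 = 0  ->  6 a_3 = -2 a_2 + 3 a_1 - a_0 = -10  ->  a_3 = -5/3
  x^2: 12 a_4 + 3 a_3 - 5 a_2 + a_1 = 0  ->  12 a_4 = -3 a_3 + 5 a_2 - a_1 = 16  ->  a_4 = 4/3
Truncated series: y(x) = 3 - x + 2 x^2 - (5/3) x^3 + (4/3) x^4 + O(x^5).

a_0 = 3; a_1 = -1; a_2 = 2; a_3 = -5/3; a_4 = 4/3


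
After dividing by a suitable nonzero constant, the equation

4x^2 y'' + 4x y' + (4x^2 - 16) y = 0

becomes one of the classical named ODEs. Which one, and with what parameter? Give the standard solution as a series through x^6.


All three coefficients share the factor 4; dividing through by 4 gives  x^2 y'' + x y' + (x^2 - 4) y = 0.
This matches the Bessel equation x^2 y'' + x y' + (x^2 - nu^2) y = 0 with nu^2 = 4, so nu = 2; the solution bounded at x = 0 is J_2(x).
Frobenius at x = 0: indicial roots ±nu; for r = nu the recurrence k(k + 2nu) c_k = -c_{k-2} gives the standard series J_nu(x) = sum_{k>=0} (-1)^k / (k! (k+nu)!) (x/2)^(2k+nu). Evaluate the first 3 terms:
  k = 0: (-1)^0 / (0! * 2! * 2^2) x^2 = 1/(1*2*4) x^2 = (1/8) x^2
  k = 1: (-1)^1 / (1! * 3! * 2^4) x^4 = -1/(1*6*16) x^4 = (-1/96) x^4
  k = 2: (-1)^2 / (2! * 4! * 2^6) x^6 = 1/(2*24*64) x^6 = (1/3072) x^6
Hence J_2(x) = x^6/3072 - x^4/96 + x^2/8 + ....

J_2(x); series = x^6/3072 - x^4/96 + x^2/8


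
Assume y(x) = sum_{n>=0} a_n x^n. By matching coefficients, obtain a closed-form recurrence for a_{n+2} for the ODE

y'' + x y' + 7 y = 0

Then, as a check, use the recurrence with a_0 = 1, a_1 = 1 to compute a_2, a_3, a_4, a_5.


Substitute y = sum_n a_n x^n.
y''(x) has coefficient (n+2)(n+1) a_{n+2} at x^n;
x y'(x) has coefficient n a_n at x^n (shift);
7 y(x) has coefficient 7 a_n at x^n.
Matching x^n: (n+2)(n+1) a_{n+2} + (n + 7) a_n = 0.
Thus a_{n+2} = (-n - 7) / ((n+1)(n+2)) * a_n.

Check with a_0 = 1, a_1 = 1 (apply the recurrence for n = 0, 1, 2, 3): a_0 = 1, a_1 = 1, a_2 = -7/2, a_3 = -4/3, a_4 = 21/8, a_5 = 2/3.

a_(n+2) = (-n - 7) / ((n+1)(n+2)) * a_n; check: a_0 = 1, a_1 = 1, a_2 = -7/2, a_3 = -4/3, a_4 = 21/8, a_5 = 2/3


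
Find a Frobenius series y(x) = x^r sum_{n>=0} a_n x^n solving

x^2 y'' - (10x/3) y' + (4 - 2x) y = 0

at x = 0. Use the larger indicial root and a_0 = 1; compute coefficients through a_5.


Write in Frobenius form y'' + (p(x)/x) y' + (q(x)/x^2) y = 0:
  p(x) = -10/3,  q(x) = 4 - 2x.
Indicial equation: r(r-1) + (-10/3) r + (4) = 0 -> roots r_1 = 3, r_2 = 4/3.
Take r = r_1 = 3. Let y(x) = x^r sum_{n>=0} a_n x^n with a_0 = 1.
Substitute y = x^r sum a_n x^n and match x^{r+n}. The recurrence is
  D(n) a_n - 2 a_{n-1} = 0,  where D(n) = (r+n)(r+n-1) + (-10/3)(r+n) + (4).
  a_n = 2 / D(n) * a_{n-1}.
Since the indicial polynomial factors as (r - r_1)(r - r_2), D(n) = (r_1 + n - r_1)(r_1 + n - r_2) = n(n + 5/3).
Evaluating step by step (a_0 = 1):
  n = 1: D(1) = 1(1 + 5/3) = 8/3; numerator = 2(1) = 2; a_1 = (2)/(8/3) = 3/4
  n = 2: D(2) = 2(2 + 5/3) = 22/3; numerator = 2(3/4) = 3/2; a_2 = (3/2)/(22/3) = 9/44
  n = 3: D(3) = 3(3 + 5/3) = 14; numerator = 2(9/44) = 9/22; a_3 = (9/22)/(14) = 9/308
  n = 4: D(4) = 4(4 + 5/3) = 68/3; numerator = 2(9/308) = 9/154; a_4 = (9/154)/(68/3) = 27/10472
  n = 5: D(5) = 5(5 + 5/3) = 100/3; numerator = 2(27/10472) = 27/5236; a_5 = (27/5236)/(100/3) = 81/523600

r = 3; a_0 = 1; a_1 = 3/4; a_2 = 9/44; a_3 = 9/308; a_4 = 27/10472; a_5 = 81/523600


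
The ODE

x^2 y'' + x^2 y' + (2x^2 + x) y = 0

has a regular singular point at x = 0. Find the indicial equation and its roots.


Divide by x^2 to reach normal form y'' + P_1(x) y' + P_2(x) y = 0 with P_1(x) = 1 and P_2(x) = 2 + 1/x.
x = 0 is a singular point because the y-coefficient 2 + 1/x has a pole at x = 0.
It is a regular singular point because x P_1(x) = p(x) = x and x^2 P_2(x) = q(x) = 2x^2 + x are polynomials, hence analytic at x = 0.
p(0) = 0,  q(0) = 0.
Indicial equation: r(r-1) + p(0) r + q(0) = 0, i.e. r^2 + (p(0) - 1) r + q(0) = 0, i.e. r^2 - 1 r = 0.
Discriminant: (-1)^2 - 4(0) = 1, so r = (1 ± 1)/2.
Solving: r_1 = 1, r_2 = 0.

indicial: r^2 - 1 r = 0; roots r_1 = 1, r_2 = 0


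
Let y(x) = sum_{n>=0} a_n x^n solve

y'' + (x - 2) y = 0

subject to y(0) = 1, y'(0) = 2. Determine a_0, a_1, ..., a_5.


Ansatz: y(x) = sum_{n>=0} a_n x^n, so y'(x) = sum_{n>=1} n a_n x^(n-1) and y''(x) = sum_{n>=2} n(n-1) a_n x^(n-2).
Substitute into P(x) y'' + Q(x) y' + R(x) y = 0 with P(x) = 1, Q(x) = 0, R(x) = x - 2, and match powers of x.
Initial conditions: a_0 = 1, a_1 = 2.
Setting the coefficient of each power of x to zero and solving order by order (substituting the coefficients already found):
  x^0: 2 a_2 - 2 a_0 = 0  ->  2 a_2 = 2 a_0 = 2  ->  a_2 = 1
  x^1: 6 a_3 - 2 a_1 + a_0 = 0  ->  6 a_3 = 2 a_1 - a_0 = 3  ->  a_3 = 1/2
  x^2: 12 a_4 - 2 a_2 + a_1 = 0  ->  12 a_4 = 2 a_2 - a_1 = 0  ->  a_4 = 0
  x^3: 20 a_5 - 2 a_3 + a_2 = 0  ->  20 a_5 = 2 a_3 - a_2 = 0  ->  a_5 = 0
Truncated series: y(x) = 1 + 2 x + x^2 + (1/2) x^3 + O(x^6).

a_0 = 1; a_1 = 2; a_2 = 1; a_3 = 1/2; a_4 = 0; a_5 = 0


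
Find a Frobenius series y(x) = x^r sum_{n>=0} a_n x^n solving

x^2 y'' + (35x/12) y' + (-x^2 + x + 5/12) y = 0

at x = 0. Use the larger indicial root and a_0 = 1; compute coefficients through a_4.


Write in Frobenius form y'' + (p(x)/x) y' + (q(x)/x^2) y = 0:
  p(x) = 35/12,  q(x) = -x^2 + x + 5/12.
Indicial equation: r(r-1) + (35/12) r + (5/12) = 0 -> roots r_1 = -1/4, r_2 = -5/3.
Take r = r_1 = -1/4. Let y(x) = x^r sum_{n>=0} a_n x^n with a_0 = 1.
Substitute y = x^r sum a_n x^n and match x^{r+n}. The recurrence is
  D(n) a_n + 1 a_{n-1} - 1 a_{n-2} = 0,  where D(n) = (r+n)(r+n-1) + (35/12)(r+n) + (5/12).
  a_n = [-1 a_{n-1} + 1 a_{n-2}] / D(n).
Since the indicial polynomial factors as (r - r_1)(r - r_2), D(n) = (r_1 + n - r_1)(r_1 + n - r_2) = n(n + 17/12).
Evaluating step by step (a_0 = 1):
  n = 1: D(1) = 1(1 + 17/12) = 29/12; numerator = -1(1) = -1; a_1 = (-1)/(29/12) = -12/29
  n = 2: D(2) = 2(2 + 17/12) = 41/6; numerator = -1(-12/29) + 1(1) = 41/29; a_2 = (41/29)/(41/6) = 6/29
  n = 3: D(3) = 3(3 + 17/12) = 53/4; numerator = -1(6/29) + 1(-12/29) = -18/29; a_3 = (-18/29)/(53/4) = -72/1537
  n = 4: D(4) = 4(4 + 17/12) = 65/3; numerator = -1(-72/1537) + 1(6/29) = 390/1537; a_4 = (390/1537)/(65/3) = 18/1537

r = -1/4; a_0 = 1; a_1 = -12/29; a_2 = 6/29; a_3 = -72/1537; a_4 = 18/1537


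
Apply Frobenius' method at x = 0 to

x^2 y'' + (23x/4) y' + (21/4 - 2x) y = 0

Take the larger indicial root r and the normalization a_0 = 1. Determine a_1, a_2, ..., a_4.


Write in Frobenius form y'' + (p(x)/x) y' + (q(x)/x^2) y = 0:
  p(x) = 23/4,  q(x) = 21/4 - 2x.
Indicial equation: r(r-1) + (23/4) r + (21/4) = 0 -> roots r_1 = -7/4, r_2 = -3.
Take r = r_1 = -7/4. Let y(x) = x^r sum_{n>=0} a_n x^n with a_0 = 1.
Substitute y = x^r sum a_n x^n and match x^{r+n}. The recurrence is
  D(n) a_n - 2 a_{n-1} = 0,  where D(n) = (r+n)(r+n-1) + (23/4)(r+n) + (21/4).
  a_n = 2 / D(n) * a_{n-1}.
Since the indicial polynomial factors as (r - r_1)(r - r_2), D(n) = (r_1 + n - r_1)(r_1 + n - r_2) = n(n + 5/4).
Evaluating step by step (a_0 = 1):
  n = 1: D(1) = 1(1 + 5/4) = 9/4; numerator = 2(1) = 2; a_1 = (2)/(9/4) = 8/9
  n = 2: D(2) = 2(2 + 5/4) = 13/2; numerator = 2(8/9) = 16/9; a_2 = (16/9)/(13/2) = 32/117
  n = 3: D(3) = 3(3 + 5/4) = 51/4; numerator = 2(32/117) = 64/117; a_3 = (64/117)/(51/4) = 256/5967
  n = 4: D(4) = 4(4 + 5/4) = 21; numerator = 2(256/5967) = 512/5967; a_4 = (512/5967)/(21) = 512/125307

r = -7/4; a_0 = 1; a_1 = 8/9; a_2 = 32/117; a_3 = 256/5967; a_4 = 512/125307


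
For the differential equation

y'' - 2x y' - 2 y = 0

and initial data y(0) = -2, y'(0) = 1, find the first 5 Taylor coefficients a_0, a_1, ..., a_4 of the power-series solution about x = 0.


Ansatz: y(x) = sum_{n>=0} a_n x^n, so y'(x) = sum_{n>=1} n a_n x^(n-1) and y''(x) = sum_{n>=2} n(n-1) a_n x^(n-2).
Substitute into P(x) y'' + Q(x) y' + R(x) y = 0 with P(x) = 1, Q(x) = -2x, R(x) = -2, and match powers of x.
Initial conditions: a_0 = -2, a_1 = 1.
Setting the coefficient of each power of x to zero and solving order by order (substituting the coefficients already found):
  x^0: 2 a_2 - 2 a_0 = 0  ->  2 a_2 = 2 a_0 = -4  ->  a_2 = -2
  x^1: 6 a_3 - 4 a_1 = 0  ->  6 a_3 = 4 a_1 = 4  ->  a_3 = 2/3
  x^2: 12 a_4 - 6 a_2 = 0  ->  12 a_4 = 6 a_2 = -12  ->  a_4 = -1
Truncated series: y(x) = -2 + x - 2 x^2 + (2/3) x^3 - x^4 + O(x^5).

a_0 = -2; a_1 = 1; a_2 = -2; a_3 = 2/3; a_4 = -1


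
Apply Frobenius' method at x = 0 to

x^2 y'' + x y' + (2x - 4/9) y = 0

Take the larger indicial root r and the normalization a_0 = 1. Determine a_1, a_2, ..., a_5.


Write in Frobenius form y'' + (p(x)/x) y' + (q(x)/x^2) y = 0:
  p(x) = 1,  q(x) = 2x - 4/9.
Indicial equation: r(r-1) + (1) r + (-4/9) = 0 -> roots r_1 = 2/3, r_2 = -2/3.
Take r = r_1 = 2/3. Let y(x) = x^r sum_{n>=0} a_n x^n with a_0 = 1.
Substitute y = x^r sum a_n x^n and match x^{r+n}. The recurrence is
  D(n) a_n + 2 a_{n-1} = 0,  where D(n) = (r+n)(r+n-1) + (1)(r+n) + (-4/9).
  a_n = -2 / D(n) * a_{n-1}.
Since the indicial polynomial factors as (r - r_1)(r - r_2), D(n) = (r_1 + n - r_1)(r_1 + n - r_2) = n(n + 4/3).
Evaluating step by step (a_0 = 1):
  n = 1: D(1) = 1(1 + 4/3) = 7/3; numerator = -2(1) = -2; a_1 = (-2)/(7/3) = -6/7
  n = 2: D(2) = 2(2 + 4/3) = 20/3; numerator = -2(-6/7) = 12/7; a_2 = (12/7)/(20/3) = 9/35
  n = 3: D(3) = 3(3 + 4/3) = 13; numerator = -2(9/35) = -18/35; a_3 = (-18/35)/(13) = -18/455
  n = 4: D(4) = 4(4 + 4/3) = 64/3; numerator = -2(-18/455) = 36/455; a_4 = (36/455)/(64/3) = 27/7280
  n = 5: D(5) = 5(5 + 4/3) = 95/3; numerator = -2(27/7280) = -27/3640; a_5 = (-27/3640)/(95/3) = -81/345800

r = 2/3; a_0 = 1; a_1 = -6/7; a_2 = 9/35; a_3 = -18/455; a_4 = 27/7280; a_5 = -81/345800
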